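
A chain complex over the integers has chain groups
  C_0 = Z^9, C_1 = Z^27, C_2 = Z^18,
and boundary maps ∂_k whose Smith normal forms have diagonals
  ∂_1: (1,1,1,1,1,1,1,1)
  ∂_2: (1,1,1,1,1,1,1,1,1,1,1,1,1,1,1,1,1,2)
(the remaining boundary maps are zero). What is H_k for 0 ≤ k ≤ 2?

H_0 = Z,  H_1 = Z ⊕ Z/2Z,  H_2 = 0.

H_0: b_0 = 9 − 0 − 8 = 1; torsion from ∂_1 factors > 1: none. So H_0 = Z.
H_1: b_1 = 27 − 8 − 18 = 1; torsion from ∂_2 factors > 1: [2]. So H_1 = Z ⊕ Z/2Z.
H_2: b_2 = 18 − 18 − 0 = 0; torsion from ∂_3 factors > 1: none. So H_2 = 0.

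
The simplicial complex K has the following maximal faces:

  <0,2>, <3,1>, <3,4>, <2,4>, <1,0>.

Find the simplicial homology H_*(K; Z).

H_0 = Z,  H_1 = Z.

We work with the vertex ordering 0 < 1 < 2 < 3 < 4. The simplices of K, each written with vertices in increasing order, are:

  0-simplices (5): [0], [1], [2], [3], [4]
  1-simplices (5): [0,1], [0,2], [1,3], [2,4], [3,4]

giving chain groups C_0 ≅ Z^5, C_1 ≅ Z^5.

The boundary map ∂_1: C_1 → C_0 sends each edge [p,q] (with p < q) to q − p. For instance
  ∂[0,1] = [1] − [0].
This gives a 5×5 integer matrix of rank 4; reducing to Smith normal form yields diagonal entries (1,1,1,1).

Now H_k = ker ∂_k / im ∂_{k+1}, so:

  H_0: rank C_0 − rank ∂_1 = 5 − 4 = 1, and the invariant factors of ∂_1 are all 1, so H_0 = Z.
  H_1: rank ker ∂_1 − rank ∂_2 = (5 − 4) − 0 = 1, and there is no ∂_2, so H_1 = Z.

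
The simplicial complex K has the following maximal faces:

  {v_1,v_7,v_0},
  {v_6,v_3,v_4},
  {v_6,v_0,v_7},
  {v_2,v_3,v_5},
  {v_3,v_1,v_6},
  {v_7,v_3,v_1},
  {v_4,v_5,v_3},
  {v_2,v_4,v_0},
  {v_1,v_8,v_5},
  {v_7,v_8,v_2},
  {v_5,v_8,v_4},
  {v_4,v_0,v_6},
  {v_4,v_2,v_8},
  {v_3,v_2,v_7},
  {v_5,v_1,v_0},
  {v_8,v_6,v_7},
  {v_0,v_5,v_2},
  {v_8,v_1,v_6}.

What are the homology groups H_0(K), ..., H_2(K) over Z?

K has 9 vertices, 27 edges, 18 triangles.
rank ∂_0 = 0, rank ∂_1 = 8 ⇒ b_0 = 9 − 0 − 8 = 1; all invariant factors of ∂_1 are 1 so no torsion. So H_0 ≅ Z.
rank ∂_1 = 8, rank ∂_2 = 18 ⇒ b_1 = 27 − 8 − 18 = 1; ∂_2 has invariant factor(s) [2] giving torsion. So H_1 ≅ Z ⊕ Z_2.
rank ∂_2 = 18, rank ∂_3 = 0 ⇒ b_2 = 18 − 18 − 0 = 0. So H_2 ≅ 0.

H_0 ≅ Z,  H_1 ≅ Z ⊕ Z_2,  H_2 = 0.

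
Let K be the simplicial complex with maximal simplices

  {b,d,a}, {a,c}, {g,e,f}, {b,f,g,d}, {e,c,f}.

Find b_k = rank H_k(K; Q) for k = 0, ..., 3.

Order the vertices as a < b < c < d < e < f < g. Listing each simplex with vertices in this order, K has dimension 3 with simplices:

  0-simplices (7): a, b, c, d, e, f, g
  1-simplices (13): ab, ac, ad, bd, bf, bg, ce, cf, df, dg, ef, eg, fg
  2-simplices (7): abd, bdf, bdg, bfg, cef, dfg, efg
  3-simplices (1): bdfg

giving chain groups C_0 ≅ Z^7, C_1 ≅ Z^13, C_2 ≅ Z^7, C_3 ≅ Z^1.

Boundary ∂_1: C_1 → C_0 maps an edge to its endpoints' difference, ∂[p,q] = q − p. For instance
  ∂bf = f − b.
The 7×13 boundary matrix has rank 6 and Smith normal form diag(1,1,1,1,1,1).

∂_2: C_2 → C_1 sends each 2-simplex [p,q,r] to [q,r] − [p,r] + [p,q]. For instance
  ∂bfg = fg − bg + bf,
  ∂dfg = fg − dg + df.
The resulting 13×7 matrix has rank 6, and its Smith normal form has invariant factors (1,1,1,1,1,1).

Boundary ∂_3: C_3 → C_2 sends each 3-simplex σ to the alternating sum Σ_i (−1)^i (σ with its i-th vertex removed). For instance
  ∂bdfg = dfg − bfg + bdg − bdf.
This gives a 7×1 integer matrix of rank 1; reducing to Smith normal form yields diagonal entries (1).

Computing H_k = (kernel of ∂_k) / (image of ∂_{k+1}):

  H_0: rank C_0 − rank ∂_1 = 7 − 6 = 1, and the invariant factors of ∂_1 are all 1, so H_0 ≅ Z.
  H_1: rank ker ∂_1 − rank ∂_2 = (13 − 6) − 6 = 1, and the invariant factors of ∂_2 are all 1, so H_1 ≅ Z.
  H_2: rank ker ∂_2 − rank ∂_3 = (7 − 6) − 1 = 0, and the invariant factors of ∂_3 are all 1, so H_2 ≅ 0.
  H_3: rank ker ∂_3 − rank ∂_4 = (1 − 1) − 0 = 0, and there is no ∂_4, so H_3 ≅ 0.

Hence the Betti numbers are b_0 = 1, b_1 = 1, b_2 = 0, b_3 = 0.

b_0 = 1, b_1 = 1, b_2 = 0, b_3 = 0.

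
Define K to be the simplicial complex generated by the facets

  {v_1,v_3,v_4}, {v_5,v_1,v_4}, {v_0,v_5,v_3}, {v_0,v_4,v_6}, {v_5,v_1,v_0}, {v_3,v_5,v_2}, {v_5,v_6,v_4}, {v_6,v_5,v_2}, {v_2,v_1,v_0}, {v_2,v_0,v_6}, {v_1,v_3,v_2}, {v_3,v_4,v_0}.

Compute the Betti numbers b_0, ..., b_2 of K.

b_0 = 1, b_1 = 0, b_2 = 0.

Fix the vertex order v_0 < v_1 < v_2 < v_3 < v_4 < v_5 < v_6 and write every simplex with vertices in increasing order. Then dim K = 2 and the simplices of K are:

  0-simplices (7): [v_0], [v_1], [v_2], [v_3], [v_4], [v_5], [v_6]
  1-simplices (18): (18 of them)
  2-simplices (12): (12 of them)

giving chain groups C_0 ≅ Z^7, C_1 ≅ Z^18, C_2 ≅ Z^12.

∂_1: C_1 → C_0 is given by ∂[p,q] = [q] − [p]. For instance
  ∂[v_1,v_3] = [v_3] − [v_1].
The resulting 7×18 matrix has rank 6, and its Smith normal form has invariant factors (1,1,1,1,1,1).

∂_2: C_2 → C_1 acts by ∂[p,q,r] = [q,r] − [p,r] + [p,q]. For instance
  ∂[v_0,v_3,v_4] = [v_3,v_4] − [v_0,v_4] + [v_0,v_3],
  ∂[v_0,v_1,v_2] = [v_1,v_2] − [v_0,v_2] + [v_0,v_1].
As a 18×12 matrix over Z this has rank 12, with invariant factors (1,1,1,1,1,1,1,1,1,1,1,2).

Reading off H_k = ker ∂_k / im ∂_{k+1}:

  H_0: rank C_0 − rank ∂_1 = 7 − 6 = 1, and the invariant factors of ∂_1 are all 1, so H_0 ≅ Z.
  H_1: rank ker ∂_1 − rank ∂_2 = (18 − 6) − 12 = 0, and ∂_2 has invariant factor 2 > 1, so H_1 ≅ Z/2.
  H_2: rank ker ∂_2 − rank ∂_3 = (12 − 12) − 0 = 0, and there is no ∂_3, so H_2 ≅ 0.

Hence the Betti numbers are b_0 = 1, b_1 = 0, b_2 = 0.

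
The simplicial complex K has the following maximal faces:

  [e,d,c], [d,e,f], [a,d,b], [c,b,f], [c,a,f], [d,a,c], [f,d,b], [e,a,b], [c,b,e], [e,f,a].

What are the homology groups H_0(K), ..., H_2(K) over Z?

H_0 = Z,  H_1 = Z/2,  H_2 = 0.

Order the vertices as a < b < c < d < e < f. Listing each simplex with vertices in this order, K has dimension 2 with simplices:

  0-simplices (6): a, b, c, d, e, f
  1-simplices (15): ab, ac, ad, ae, af, bc, bd, be, bf, cd, ce, cf, de, df, ef
  2-simplices (10): abd, abe, acd, acf, aef, bce, bcf, bdf, cde, def

giving chain groups C_0 ≅ Z^6, C_1 ≅ Z^15, C_2 ≅ Z^10.

∂_1: C_1 → C_0 sends each edge [p,q] (with p < q) to q − p. For instance
  ∂de = e − d.
As a 6×15 matrix over Z this has rank 5, with invariant factors (1,1,1,1,1).

Boundary ∂_2: C_2 → C_1 sends each 2-simplex [p,q,r] to [q,r] − [p,r] + [p,q]. For instance
  ∂bcf = cf − bf + bc,
  ∂def = ef − df + de.
As a 15×10 matrix over Z this has rank 10, with invariant factors (1,1,1,1,1,1,1,1,1,2).

Reading off H_k = ker ∂_k / im ∂_{k+1}:

  H_0: rank C_0 − rank ∂_1 = 6 − 5 = 1, and the invariant factors of ∂_1 are all 1, so H_0 = Z.
  H_1: rank ker ∂_1 − rank ∂_2 = (15 − 5) − 10 = 0, and ∂_2 has invariant factor 2 > 1, so H_1 = Z/2.
  H_2: rank ker ∂_2 − rank ∂_3 = (10 − 10) − 0 = 0, and there is no ∂_3, so H_2 = 0.

As a check, the Euler characteristic is 6 − 15 + 10 = 1, which agrees with 1 − 0 + 0 = 1.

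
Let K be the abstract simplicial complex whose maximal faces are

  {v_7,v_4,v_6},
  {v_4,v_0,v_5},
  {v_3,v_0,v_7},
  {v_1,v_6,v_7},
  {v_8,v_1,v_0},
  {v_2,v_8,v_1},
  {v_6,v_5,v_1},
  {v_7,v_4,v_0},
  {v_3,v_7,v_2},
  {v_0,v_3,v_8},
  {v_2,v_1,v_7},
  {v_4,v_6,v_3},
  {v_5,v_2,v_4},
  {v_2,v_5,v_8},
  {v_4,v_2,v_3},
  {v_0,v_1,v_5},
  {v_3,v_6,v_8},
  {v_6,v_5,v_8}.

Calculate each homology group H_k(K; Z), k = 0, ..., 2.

H_0 ≅ Z,  H_1 ≅ Z × Z/2,  H_2 = 0.

We work with the vertex ordering v_0 < v_1 < v_2 < v_3 < v_4 < v_5 < v_6 < v_7 < v_8. The simplices of K, each written with vertices in increasing order, are:

  0-simplices (9): [v_0], [v_1], [v_2], [v_3], [v_4], [v_5], [v_6], [v_7], [v_8]
  1-simplices (27): (27 of them)
  2-simplices (18): (18 of them)

so the chain groups are C_0 ≅ Z^9, C_1 ≅ Z^27, C_2 ≅ Z^18.

The boundary map ∂_1: C_1 → C_0 sends each edge [p,q] (with p < q) to q − p. For instance
  ∂[v_2,v_3] = [v_3] − [v_2].
As a 9×27 matrix over Z this has rank 8, with invariant factors (1,1,1,1,1,1,1,1).

Boundary ∂_2: C_2 → C_1 acts by ∂[p,q,r] = [q,r] − [p,r] + [p,q]. For instance
  ∂[v_5,v_6,v_8] = [v_6,v_8] − [v_5,v_8] + [v_5,v_6],
  ∂[v_2,v_4,v_5] = [v_4,v_5] − [v_2,v_5] + [v_2,v_4].
The 27×18 boundary matrix has rank 18 and Smith normal form diag(1,1,1,1,1,1,1,1,1,1,1,1,1,1,1,1,1,2).

Computing H_k = (kernel of ∂_k) / (image of ∂_{k+1}):

  H_0: rank C_0 − rank ∂_1 = 9 − 8 = 1, and the invariant factors of ∂_1 are all 1, so H_0 = Z.
  H_1: rank ker ∂_1 − rank ∂_2 = (27 − 8) − 18 = 1, and ∂_2 has invariant factor 2 > 1, so H_1 = Z × Z/2.
  H_2: rank ker ∂_2 − rank ∂_3 = (18 − 18) − 0 = 0, and there is no ∂_3, so H_2 = 0.

As a check, the Euler characteristic is 9 − 27 + 18 = 0, which agrees with 1 − 1 + 0 = 0.
(K is a triangulation of the Klein bottle.)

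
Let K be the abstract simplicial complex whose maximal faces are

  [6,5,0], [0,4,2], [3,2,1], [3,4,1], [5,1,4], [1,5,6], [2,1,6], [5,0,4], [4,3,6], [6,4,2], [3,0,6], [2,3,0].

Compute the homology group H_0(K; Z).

H_0 ≅ Z.

Order the vertices as 0 < 1 < 2 < 3 < 4 < 5 < 6. Listing each simplex with vertices in this order, K has dimension 2 with simplices:

  0-simplices (7): [0], [1], [2], [3], [4], [5], [6]
  1-simplices (18): [0,2], [0,3], [0,4], [0,5], [0,6], [1,2], [1,3], [1,4], [1,5], [1,6], [2,3], [2,4], [2,6], [3,4], [3,6], [4,5], [4,6], [5,6]
  2-simplices (12): [0,2,3], [0,2,4], [0,3,6], [0,4,5], [0,5,6], [1,2,3], [1,2,6], [1,3,4], [1,4,5], [1,5,6], [2,4,6], [3,4,6]

Hence C_0 ≅ Z^7, C_1 ≅ Z^18, C_2 ≅ Z^12.

The boundary map ∂_1: C_1 → C_0 sends each edge [p,q] (with p < q) to q − p. For instance
  ∂[0,6] = [6] − [0].
This gives a 7×18 integer matrix of rank 6; reducing to Smith normal form yields diagonal entries (1,1,1,1,1,1).

∂_2: C_2 → C_1 maps a triangle to the signed sum of its edges. For instance
  ∂[2,4,6] = [4,6] − [2,6] + [2,4],
  ∂[0,5,6] = [5,6] − [0,6] + [0,5].
This gives a 18×12 integer matrix of rank 12; reducing to Smith normal form yields diagonal entries (1,1,1,1,1,1,1,1,1,1,1,2).

From H_k ≅ ker(∂_k) / im(∂_{k+1}) we obtain:

  H_0: rank C_0 − rank ∂_1 = 7 − 6 = 1, and the invariant factors of ∂_1 are all 1, so H_0 ≅ Z.

(K is a triangulation of the real projective plane RP^2.)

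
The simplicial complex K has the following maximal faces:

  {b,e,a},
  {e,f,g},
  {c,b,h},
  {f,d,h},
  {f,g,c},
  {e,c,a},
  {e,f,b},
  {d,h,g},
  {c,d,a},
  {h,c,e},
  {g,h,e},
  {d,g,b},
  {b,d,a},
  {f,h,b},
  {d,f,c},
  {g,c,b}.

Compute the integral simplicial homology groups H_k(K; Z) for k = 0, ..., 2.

H_0 ≅ Z,  H_1 ≅ Z^2,  H_2 ≅ Z.

Fix the vertex order a < b < c < d < e < f < g < h and write every simplex with vertices in increasing order. Then dim K = 2 and the simplices of K are:

  0-simplices (8): a, b, c, d, e, f, g, h
  1-simplices (24): ab, ac, ad, ae, bc, bd, be, bf, bg, bh, cd, ce, cf, cg, ch, df, dg, dh, ef, eg, eh, fg, fh, gh
  2-simplices (16): abd, abe, acd, ace, bcg, bch, bdg, bef, bfh, cdf, ceh, cfg, dfh, dgh, efg, egh

so the chain groups are C_0 ≅ Z^8, C_1 ≅ Z^24, C_2 ≅ Z^16.

The boundary map ∂_1: C_1 → C_0 maps an edge to its endpoints' difference, ∂[p,q] = q − p.
The resulting 8×24 matrix has rank 7, and its Smith normal form has invariant factors (1,1,1,1,1,1,1).

Boundary ∂_2: C_2 → C_1 maps a triangle to the signed sum of its edges. For instance
  ∂egh = gh − eh + eg,
  ∂bdg = dg − bg + bd.
This gives a 24×16 integer matrix of rank 15; reducing to Smith normal form yields diagonal entries (1,1,1,1,1,1,1,1,1,1,1,1,1,1,1).

Now H_k = ker ∂_k / im ∂_{k+1}, so:

  H_0: rank C_0 − rank ∂_1 = 8 − 7 = 1, and the invariant factors of ∂_1 are all 1, so H_0 = Z.
  H_1: rank ker ∂_1 − rank ∂_2 = (24 − 7) − 15 = 2, and the invariant factors of ∂_2 are all 1, so H_1 = Z^2.
  H_2: rank ker ∂_2 − rank ∂_3 = (16 − 15) − 0 = 1, and there is no ∂_3, so H_2 = Z.

As a check, the Euler characteristic is 8 − 24 + 16 = 0, which agrees with 1 − 2 + 1 = 0.
(K is a triangulation of the torus T^2.)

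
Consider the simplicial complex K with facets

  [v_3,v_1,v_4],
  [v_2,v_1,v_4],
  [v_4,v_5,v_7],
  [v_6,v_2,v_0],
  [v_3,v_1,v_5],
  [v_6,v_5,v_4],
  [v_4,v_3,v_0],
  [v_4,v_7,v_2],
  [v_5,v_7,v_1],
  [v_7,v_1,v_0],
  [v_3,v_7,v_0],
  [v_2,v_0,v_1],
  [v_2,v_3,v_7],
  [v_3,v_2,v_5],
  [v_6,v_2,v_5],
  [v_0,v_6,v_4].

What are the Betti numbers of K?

Order the vertices as v_0 < v_1 < v_2 < v_3 < v_4 < v_5 < v_6 < v_7. Listing each simplex with vertices in this order, K has dimension 2 with simplices:

  0-simplices (8): [v_0], [v_1], [v_2], [v_3], [v_4], [v_5], [v_6], [v_7]
  1-simplices (24): (24 of them)
  2-simplices (16): (16 of them)

so the chain groups are C_0 ≅ Z^8, C_1 ≅ Z^24, C_2 ≅ Z^16.

Boundary ∂_1: C_1 → C_0 is given by ∂[p,q] = [q] − [p]. For instance
  ∂[v_5,v_6] = [v_6] − [v_5].
The 8×24 boundary matrix has rank 7 and Smith normal form diag(1,1,1,1,1,1,1).

∂_2: C_2 → C_1 sends each 2-simplex [p,q,r] to [q,r] − [p,r] + [p,q]. For instance
  ∂[v_0,v_3,v_4] = [v_3,v_4] − [v_0,v_4] + [v_0,v_3],
  ∂[v_2,v_4,v_7] = [v_4,v_7] − [v_2,v_7] + [v_2,v_4].
As a 24×16 matrix over Z this has rank 15, with invariant factors (1,1,1,1,1,1,1,1,1,1,1,1,1,1,1).

From H_k ≅ ker(∂_k) / im(∂_{k+1}) we obtain:

  H_0: rank C_0 − rank ∂_1 = 8 − 7 = 1, and the invariant factors of ∂_1 are all 1, so H_0 ≅ Z.
  H_1: rank ker ∂_1 − rank ∂_2 = (24 − 7) − 15 = 2, and the invariant factors of ∂_2 are all 1, so H_1 ≅ Z^2.
  H_2: rank ker ∂_2 − rank ∂_3 = (16 − 15) − 0 = 1, and there is no ∂_3, so H_2 ≅ Z.

Hence the Betti numbers are b_0 = 1, b_1 = 2, b_2 = 1.

b_0 = 1, b_1 = 2, b_2 = 1.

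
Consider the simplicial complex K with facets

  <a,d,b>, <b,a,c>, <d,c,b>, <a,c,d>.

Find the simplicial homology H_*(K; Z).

Take the total order a < b < c < d on the vertex set. Then K (dimension 2) consists of the simplices:

  0-simplices (4): a, b, c, d
  1-simplices (6): ab, ac, ad, bc, bd, cd
  2-simplices (4): abc, abd, acd, bcd

so the chain groups are C_0 ≅ Z^4, C_1 ≅ Z^6, C_2 ≅ Z^4.

∂_1: C_1 → C_0 sends each edge [p,q] (with p < q) to q − p.
As a 4×6 matrix over Z this has rank 3, with invariant factors (1,1,1).

Boundary ∂_2: C_2 → C_1 acts by ∂[p,q,r] = [q,r] − [p,r] + [p,q]. For instance
  ∂bcd = cd − bd + bc,
  ∂abd = bd − ad + ab.
This gives a 6×4 integer matrix of rank 3; reducing to Smith normal form yields diagonal entries (1,1,1).

Reading off H_k = ker ∂_k / im ∂_{k+1}:

  H_0: rank C_0 − rank ∂_1 = 4 − 3 = 1, and the invariant factors of ∂_1 are all 1, so H_0 = Z.
  H_1: rank ker ∂_1 − rank ∂_2 = (6 − 3) − 3 = 0, and the invariant factors of ∂_2 are all 1, so H_1 = 0.
  H_2: rank ker ∂_2 − rank ∂_3 = (4 − 3) − 0 = 1, and there is no ∂_3, so H_2 = Z.

As a check, the Euler characteristic is 4 − 6 + 4 = 2, which agrees with 1 − 0 + 1 = 2.
(K is a triangulation of the 2-sphere S^2.)

H_0 = Z,  H_1 = 0,  H_2 = Z.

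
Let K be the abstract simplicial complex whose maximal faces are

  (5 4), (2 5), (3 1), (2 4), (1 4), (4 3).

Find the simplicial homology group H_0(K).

H_0 ≅ Z.

We work with the vertex ordering 1 < 2 < 3 < 4 < 5. The simplices of K, each written with vertices in increasing order, are:

  0-simplices (5): [1], [2], [3], [4], [5]
  1-simplices (6): [1,3], [1,4], [2,4], [2,5], [3,4], [4,5]

so the chain groups are C_0 ≅ Z^5, C_1 ≅ Z^6.

Boundary ∂_1: C_1 → C_0 sends each edge [p,q] (with p < q) to q − p. For instance
  ∂[1,3] = [3] − [1].
As a 5×6 matrix over Z this has rank 4, with invariant factors (1,1,1,1).

Now H_k = ker ∂_k / im ∂_{k+1}, so:

  H_0: rank C_0 − rank ∂_1 = 5 − 4 = 1, and the invariant factors of ∂_1 are all 1, so H_0 ≅ Z.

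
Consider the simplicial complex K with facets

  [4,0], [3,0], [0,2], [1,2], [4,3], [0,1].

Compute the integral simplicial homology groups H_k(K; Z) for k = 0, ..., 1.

H_0 = Z,  H_1 = Z^2.

Order the vertices as 0 < 1 < 2 < 3 < 4. Listing each simplex with vertices in this order, K has dimension 1 with simplices:

  0-simplices (5): [0], [1], [2], [3], [4]
  1-simplices (6): [0,1], [0,2], [0,3], [0,4], [1,2], [3,4]

giving chain groups C_0 ≅ Z^5, C_1 ≅ Z^6.

Boundary ∂_1: C_1 → C_0 is given by ∂[p,q] = [q] − [p]. For instance
  ∂[3,4] = [4] − [3].
As a 5×6 matrix over Z this has rank 4, with invariant factors (1,1,1,1).

Computing H_k = (kernel of ∂_k) / (image of ∂_{k+1}):

  H_0: rank C_0 − rank ∂_1 = 5 − 4 = 1, and the invariant factors of ∂_1 are all 1, so H_0 = Z.
  H_1: rank ker ∂_1 − rank ∂_2 = (6 − 4) − 0 = 2, and there is no ∂_2, so H_1 = Z^2.

As a check, the Euler characteristic is 5 − 6 = -1, which agrees with 1 − 2 = -1.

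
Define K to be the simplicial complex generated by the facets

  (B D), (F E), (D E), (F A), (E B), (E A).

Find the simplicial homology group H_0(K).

H_0 = Z.

Fix the vertex order A < B < D < E < F and write every simplex with vertices in increasing order. Then dim K = 1 and the simplices of K are:

  0-simplices (5): A, B, D, E, F
  1-simplices (6): AE, AF, BD, BE, DE, EF

giving chain groups C_0 ≅ Z^5, C_1 ≅ Z^6.

Boundary ∂_1: C_1 → C_0 sends each edge [p,q] (with p < q) to q − p. For instance
  ∂AF = F − A.
The resulting 5×6 matrix has rank 4, and its Smith normal form has invariant factors (1,1,1,1).

Now H_k = ker ∂_k / im ∂_{k+1}, so:

  H_0: rank C_0 − rank ∂_1 = 5 − 4 = 1, and the invariant factors of ∂_1 are all 1, so H_0 = Z.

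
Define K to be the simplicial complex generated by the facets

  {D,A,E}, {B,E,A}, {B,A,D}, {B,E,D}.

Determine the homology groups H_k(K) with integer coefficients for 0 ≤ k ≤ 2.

H_0 ≅ Z,  H_1 = 0,  H_2 ≅ Z.

Order the vertices as A < B < D < E. Listing each simplex with vertices in this order, K has dimension 2 with simplices:

  0-simplices (4): A, B, D, E
  1-simplices (6): AB, AD, AE, BD, BE, DE
  2-simplices (4): ABD, ABE, ADE, BDE

giving chain groups C_0 ≅ Z^4, C_1 ≅ Z^6, C_2 ≅ Z^4.

The boundary map ∂_1: C_1 → C_0 is given by ∂[p,q] = [q] − [p].
As a 4×6 matrix over Z this has rank 3, with invariant factors (1,1,1).

The boundary map ∂_2: C_2 → C_1 sends each 2-simplex [p,q,r] to [q,r] − [p,r] + [p,q]. For instance
  ∂ADE = DE − AE + AD,
  ∂ABE = BE − AE + AB.
This gives a 6×4 integer matrix of rank 3; reducing to Smith normal form yields diagonal entries (1,1,1).

From H_k ≅ ker(∂_k) / im(∂_{k+1}) we obtain:

  H_0: rank C_0 − rank ∂_1 = 4 − 3 = 1, and the invariant factors of ∂_1 are all 1, so H_0 = Z.
  H_1: rank ker ∂_1 − rank ∂_2 = (6 − 3) − 3 = 0, and the invariant factors of ∂_2 are all 1, so H_1 = 0.
  H_2: rank ker ∂_2 − rank ∂_3 = (4 − 3) − 0 = 1, and there is no ∂_3, so H_2 = Z.

As a check, the Euler characteristic is 4 − 6 + 4 = 2, which agrees with 1 − 0 + 1 = 2.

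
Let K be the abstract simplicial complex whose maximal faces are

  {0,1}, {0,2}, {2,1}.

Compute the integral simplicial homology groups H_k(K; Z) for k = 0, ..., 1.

H_0 = Z,  H_1 = Z.

Order the vertices as 0 < 1 < 2. Listing each simplex with vertices in this order, K has dimension 1 with simplices:

  0-simplices (3): [0], [1], [2]
  1-simplices (3): [0,1], [0,2], [1,2]

giving chain groups C_0 ≅ Z^3, C_1 ≅ Z^3.

The boundary map ∂_1: C_1 → C_0 sends each edge [p,q] (with p < q) to q − p. For instance
  ∂[0,2] = [2] − [0].
This gives a 3×3 integer matrix of rank 2; reducing to Smith normal form yields diagonal entries (1,1).

Now H_k = ker ∂_k / im ∂_{k+1}, so:

  H_0: rank C_0 − rank ∂_1 = 3 − 2 = 1, and the invariant factors of ∂_1 are all 1, so H_0 = Z.
  H_1: rank ker ∂_1 − rank ∂_2 = (3 − 2) − 0 = 1, and there is no ∂_2, so H_1 = Z.

As a check, the Euler characteristic is 3 − 3 = 0, which agrees with 1 − 1 = 0.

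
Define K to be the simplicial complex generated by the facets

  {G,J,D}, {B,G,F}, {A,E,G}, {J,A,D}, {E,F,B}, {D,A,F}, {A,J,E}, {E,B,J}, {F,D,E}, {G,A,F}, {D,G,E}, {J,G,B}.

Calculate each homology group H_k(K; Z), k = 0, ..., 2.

Take the total order A < B < D < E < F < G < J on the vertex set. Then K (dimension 2) consists of the simplices:

  0-simplices (7): A, B, D, E, F, G, J
  1-simplices (18): AD, AE, AF, AG, AJ, BE, BF, BG, BJ, DE, DF, DG, DJ, EF, EG, EJ, FG, GJ
  2-simplices (12): ADF, ADJ, AEG, AEJ, AFG, BEF, BEJ, BFG, BGJ, DEF, DEG, DGJ

so the chain groups are C_0 ≅ Z^7, C_1 ≅ Z^18, C_2 ≅ Z^12.

∂_1: C_1 → C_0 maps an edge to its endpoints' difference, ∂[p,q] = q − p. For instance
  ∂FG = G − F.
The resulting 7×18 matrix has rank 6, and its Smith normal form has invariant factors (1,1,1,1,1,1).

∂_2: C_2 → C_1 sends each 2-simplex [p,q,r] to [q,r] − [p,r] + [p,q]. For instance
  ∂DEG = EG − DG + DE,
  ∂BEJ = EJ − BJ + BE.
This gives a 18×12 integer matrix of rank 12; reducing to Smith normal form yields diagonal entries (1,1,1,1,1,1,1,1,1,1,1,2).

From H_k ≅ ker(∂_k) / im(∂_{k+1}) we obtain:

  H_0: rank C_0 − rank ∂_1 = 7 − 6 = 1, and the invariant factors of ∂_1 are all 1, so H_0 ≅ Z.
  H_1: rank ker ∂_1 − rank ∂_2 = (18 − 6) − 12 = 0, and ∂_2 has invariant factor 2 > 1, so H_1 ≅ Z/2Z.
  H_2: rank ker ∂_2 − rank ∂_3 = (12 − 12) − 0 = 0, and there is no ∂_3, so H_2 ≅ 0.

H_0 ≅ Z,  H_1 ≅ Z/2Z,  H_2 = 0.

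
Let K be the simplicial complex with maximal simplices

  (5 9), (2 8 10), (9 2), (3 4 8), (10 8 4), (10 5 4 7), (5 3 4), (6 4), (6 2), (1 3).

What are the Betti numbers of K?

We work with the vertex ordering 1 < 2 < 3 < 4 < 5 < 6 < 7 < 8 < 9 < 10. The simplices of K, each written with vertices in increasing order, are:

  0-simplices (10): [1], [2], [3], [4], [5], [6], [7], [8], [9], [10]
  1-simplices (18): [1,3], [2,6], [2,8], [2,9], [2,10], [3,4], [3,5], [3,8], [4,5], [4,6], [4,7], [4,8], [4,10], [5,7], [5,9], [5,10], [7,10], [8,10]
  2-simplices (8): [2,8,10], [3,4,5], [3,4,8], [4,5,7], [4,5,10], [4,7,10], [4,8,10], [5,7,10]
  3-simplices (1): [4,5,7,10]

so the chain groups are C_0 ≅ Z^10, C_1 ≅ Z^18, C_2 ≅ Z^8, C_3 ≅ Z^1.

Boundary ∂_1: C_1 → C_0 is given by ∂[p,q] = [q] − [p]. For instance
  ∂[8,10] = [10] − [8].
This gives a 10×18 integer matrix of rank 9; reducing to Smith normal form yields diagonal entries (1,1,1,1,1,1,1,1,1).

The boundary map ∂_2: C_2 → C_1 maps a triangle to the signed sum of its edges. For instance
  ∂[3,4,8] = [4,8] − [3,8] + [3,4],
  ∂[2,8,10] = [8,10] − [2,10] + [2,8].
As a 18×8 matrix over Z this has rank 7, with invariant factors (1,1,1,1,1,1,1).

∂_3: C_3 → C_2 sends each 3-simplex σ to the alternating sum Σ_i (−1)^i (σ with its i-th vertex removed). For instance
  ∂[4,5,7,10] = [5,7,10] − [4,7,10] + [4,5,10] − [4,5,7].
This gives a 8×1 integer matrix of rank 1; reducing to Smith normal form yields diagonal entries (1).

Computing H_k = (kernel of ∂_k) / (image of ∂_{k+1}):

  H_0: rank C_0 − rank ∂_1 = 10 − 9 = 1, and the invariant factors of ∂_1 are all 1, so H_0 ≅ Z.
  H_1: rank ker ∂_1 − rank ∂_2 = (18 − 9) − 7 = 2, and the invariant factors of ∂_2 are all 1, so H_1 ≅ Z^2.
  H_2: rank ker ∂_2 − rank ∂_3 = (8 − 7) − 1 = 0, and the invariant factors of ∂_3 are all 1, so H_2 ≅ 0.
  H_3: rank ker ∂_3 − rank ∂_4 = (1 − 1) − 0 = 0, and there is no ∂_4, so H_3 ≅ 0.

Hence the Betti numbers are b_0 = 1, b_1 = 2, b_2 = 0, b_3 = 0.

b_0 = 1, b_1 = 2, b_2 = 0, b_3 = 0.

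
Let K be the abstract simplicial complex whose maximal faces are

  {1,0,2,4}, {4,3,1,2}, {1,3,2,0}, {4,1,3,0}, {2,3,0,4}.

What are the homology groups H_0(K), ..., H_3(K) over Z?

H_0 = Z,  H_1 = 0,  H_2 = 0,  H_3 = Z.

Fix the vertex order 0 < 1 < 2 < 3 < 4 and write every simplex with vertices in increasing order. Then dim K = 3 and the simplices of K are:

  0-simplices (5): [0], [1], [2], [3], [4]
  1-simplices (10): [0,1], [0,2], [0,3], [0,4], [1,2], [1,3], [1,4], [2,3], [2,4], [3,4]
  2-simplices (10): [0,1,2], [0,1,3], [0,1,4], [0,2,3], [0,2,4], [0,3,4], [1,2,3], [1,2,4], [1,3,4], [2,3,4]
  3-simplices (5): [0,1,2,3], [0,1,2,4], [0,1,3,4], [0,2,3,4], [1,2,3,4]

so the chain groups are C_0 ≅ Z^5, C_1 ≅ Z^10, C_2 ≅ Z^10, C_3 ≅ Z^5.

∂_1: C_1 → C_0 is given by ∂[p,q] = [q] − [p].
The 5×10 boundary matrix has rank 4 and Smith normal form diag(1,1,1,1).

∂_2: C_2 → C_1 maps a triangle to the signed sum of its edges. For instance
  ∂[0,1,2] = [1,2] − [0,2] + [0,1],
  ∂[0,2,4] = [2,4] − [0,4] + [0,2].
The 10×10 boundary matrix has rank 6 and Smith normal form diag(1,1,1,1,1,1).

Boundary ∂_3: C_3 → C_2 sends each 3-simplex σ to the alternating sum Σ_i (−1)^i (σ with its i-th vertex removed). For instance
  ∂[1,2,3,4] = [2,3,4] − [1,3,4] + [1,2,4] − [1,2,3],
  ∂[0,1,2,4] = [1,2,4] − [0,2,4] + [0,1,4] − [0,1,2].
The resulting 10×5 matrix has rank 4, and its Smith normal form has invariant factors (1,1,1,1).

Now H_k = ker ∂_k / im ∂_{k+1}, so:

  H_0: rank C_0 − rank ∂_1 = 5 − 4 = 1, and the invariant factors of ∂_1 are all 1, so H_0 ≅ Z.
  H_1: rank ker ∂_1 − rank ∂_2 = (10 − 4) − 6 = 0, and the invariant factors of ∂_2 are all 1, so H_1 ≅ 0.
  H_2: rank ker ∂_2 − rank ∂_3 = (10 − 6) − 4 = 0, and the invariant factors of ∂_3 are all 1, so H_2 ≅ 0.
  H_3: rank ker ∂_3 − rank ∂_4 = (5 − 4) − 0 = 1, and there is no ∂_4, so H_3 ≅ Z.

(K is a triangulation of the 3-sphere S^3.)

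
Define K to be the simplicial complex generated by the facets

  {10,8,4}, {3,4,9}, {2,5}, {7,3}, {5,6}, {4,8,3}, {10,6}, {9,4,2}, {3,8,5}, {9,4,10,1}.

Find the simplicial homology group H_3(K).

Fix the vertex order 1 < 2 < 3 < 4 < 5 < 6 < 7 < 8 < 9 < 10 and write every simplex with vertices in increasing order. Then dim K = 3 and the simplices of K are:

  0-simplices (10): [1], [2], [3], [4], [5], [6], [7], [8], [9], [10]
  1-simplices (19): [1,4], [1,9], [1,10], [2,4], [2,5], [2,9], [3,4], [3,5], [3,7], [3,8], [3,9], [4,8], [4,9], [4,10], [5,6], [5,8], [6,10], [8,10], [9,10]
  2-simplices (9): [1,4,9], [1,4,10], [1,9,10], [2,4,9], [3,4,8], [3,4,9], [3,5,8], [4,8,10], [4,9,10]
  3-simplices (1): [1,4,9,10]

Hence C_0 ≅ Z^10, C_1 ≅ Z^19, C_2 ≅ Z^9, C_3 ≅ Z^1.

Boundary ∂_1: C_1 → C_0 is given by ∂[p,q] = [q] − [p].
As a 10×19 matrix over Z this has rank 9, with invariant factors (1,1,1,1,1,1,1,1,1).

Boundary ∂_2: C_2 → C_1 sends each 2-simplex [p,q,r] to [q,r] − [p,r] + [p,q]. For instance
  ∂[3,4,9] = [4,9] − [3,9] + [3,4],
  ∂[1,4,9] = [4,9] − [1,9] + [1,4].
The resulting 19×9 matrix has rank 8, and its Smith normal form has invariant factors (1,1,1,1,1,1,1,1).

Boundary ∂_3: C_3 → C_2 sends each 3-simplex σ to the alternating sum Σ_i (−1)^i (σ with its i-th vertex removed). For instance
  ∂[1,4,9,10] = [4,9,10] − [1,9,10] + [1,4,10] − [1,4,9].
This gives a 9×1 integer matrix of rank 1; reducing to Smith normal form yields diagonal entries (1).

Computing H_k = (kernel of ∂_k) / (image of ∂_{k+1}):

  H_3: rank ker ∂_3 − rank ∂_4 = (1 − 1) − 0 = 0, and there is no ∂_4, so H_3 = 0.

H_3 = 0.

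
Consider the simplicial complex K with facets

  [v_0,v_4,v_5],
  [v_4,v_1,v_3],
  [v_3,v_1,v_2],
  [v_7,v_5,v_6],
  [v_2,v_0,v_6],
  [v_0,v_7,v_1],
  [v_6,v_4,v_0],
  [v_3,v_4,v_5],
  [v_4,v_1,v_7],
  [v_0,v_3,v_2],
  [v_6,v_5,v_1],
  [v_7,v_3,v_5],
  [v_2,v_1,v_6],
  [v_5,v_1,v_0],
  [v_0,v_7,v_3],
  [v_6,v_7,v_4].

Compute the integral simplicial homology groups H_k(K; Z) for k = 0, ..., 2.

H_0 ≅ Z,  H_1 ≅ Z^2,  H_2 ≅ Z.

Fix the vertex order v_0 < v_1 < v_2 < v_3 < v_4 < v_5 < v_6 < v_7 and write every simplex with vertices in increasing order. Then dim K = 2 and the simplices of K are:

  0-simplices (8): [v_0], [v_1], [v_2], [v_3], [v_4], [v_5], [v_6], [v_7]
  1-simplices (24): (24 of them)
  2-simplices (16): (16 of them)

Hence C_0 ≅ Z^8, C_1 ≅ Z^24, C_2 ≅ Z^16.

Boundary ∂_1: C_1 → C_0 is given by ∂[p,q] = [q] − [p]. For instance
  ∂[v_3,v_4] = [v_4] − [v_3].
The 8×24 boundary matrix has rank 7 and Smith normal form diag(1,1,1,1,1,1,1).

∂_2: C_2 → C_1 sends each 2-simplex [p,q,r] to [q,r] − [p,r] + [p,q]. For instance
  ∂[v_0,v_2,v_6] = [v_2,v_6] − [v_0,v_6] + [v_0,v_2],
  ∂[v_0,v_4,v_6] = [v_4,v_6] − [v_0,v_6] + [v_0,v_4].
As a 24×16 matrix over Z this has rank 15, with invariant factors (1,1,1,1,1,1,1,1,1,1,1,1,1,1,1).

From H_k ≅ ker(∂_k) / im(∂_{k+1}) we obtain:

  H_0: rank C_0 − rank ∂_1 = 8 − 7 = 1, and the invariant factors of ∂_1 are all 1, so H_0 ≅ Z.
  H_1: rank ker ∂_1 − rank ∂_2 = (24 − 7) − 15 = 2, and the invariant factors of ∂_2 are all 1, so H_1 ≅ Z^2.
  H_2: rank ker ∂_2 − rank ∂_3 = (16 − 15) − 0 = 1, and there is no ∂_3, so H_2 ≅ Z.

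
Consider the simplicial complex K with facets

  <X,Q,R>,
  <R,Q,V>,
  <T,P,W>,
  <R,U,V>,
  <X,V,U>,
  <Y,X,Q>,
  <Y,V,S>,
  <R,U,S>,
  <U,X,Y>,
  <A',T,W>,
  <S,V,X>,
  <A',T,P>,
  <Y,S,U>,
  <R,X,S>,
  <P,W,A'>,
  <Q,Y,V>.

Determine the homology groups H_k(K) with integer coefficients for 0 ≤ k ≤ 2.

H_0 = Z^2,  H_1 = Z/2Z,  H_2 = Z.

We work with the vertex ordering P < Q < R < S < T < U < V < W < X < Y < A'. The simplices of K, each written with vertices in increasing order, are:

  0-simplices (11): [P], [Q], [R], [S], [T], [U], [V], [W], [X], [Y], [A']
  1-simplices (24): (24 of them)
  2-simplices (16): [P,T,W], [P,T,A'], [P,W,A'], [Q,R,V], [Q,R,X], [Q,V,Y], [Q,X,Y], [R,S,U], [R,S,X], [R,U,V], [S,U,Y], [S,V,X], [S,V,Y], [T,W,A'], [U,V,X], [U,X,Y]

so the chain groups are C_0 ≅ Z^11, C_1 ≅ Z^24, C_2 ≅ Z^16.

Boundary ∂_1: C_1 → C_0 maps an edge to its endpoints' difference, ∂[p,q] = q − p. For instance
  ∂[R,S] = [S] − [R].
As a 11×24 matrix over Z this has rank 9, with invariant factors (1,1,1,1,1,1,1,1,1).

Boundary ∂_2: C_2 → C_1 acts by ∂[p,q,r] = [q,r] − [p,r] + [p,q]. For instance
  ∂[P,T,A'] = [T,A'] − [P,A'] + [P,T],
  ∂[Q,V,Y] = [V,Y] − [Q,Y] + [Q,V].
This gives a 24×16 integer matrix of rank 15; reducing to Smith normal form yields diagonal entries (1,1,1,1,1,1,1,1,1,1,1,1,1,1,2).

Reading off H_k = ker ∂_k / im ∂_{k+1}:

  H_0: rank C_0 − rank ∂_1 = 11 − 9 = 2, and the invariant factors of ∂_1 are all 1, so H_0 = Z^2.
  H_1: rank ker ∂_1 − rank ∂_2 = (24 − 9) − 15 = 0, and ∂_2 has invariant factor 2 > 1, so H_1 = Z/2Z.
  H_2: rank ker ∂_2 − rank ∂_3 = (16 − 15) − 0 = 1, and there is no ∂_3, so H_2 = Z.

(K is a triangulation of the disjoint union of the real projective plane RP^2 and the 2-sphere S^2.)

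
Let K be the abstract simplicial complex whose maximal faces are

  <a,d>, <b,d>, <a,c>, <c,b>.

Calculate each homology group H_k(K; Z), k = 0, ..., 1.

Take the total order a < b < c < d on the vertex set. Then K (dimension 1) consists of the simplices:

  0-simplices (4): a, b, c, d
  1-simplices (4): ac, ad, bc, bd

so the chain groups are C_0 ≅ Z^4, C_1 ≅ Z^4.

The boundary map ∂_1: C_1 → C_0 sends each edge [p,q] (with p < q) to q − p.
The resulting 4×4 matrix has rank 3, and its Smith normal form has invariant factors (1,1,1).

From H_k ≅ ker(∂_k) / im(∂_{k+1}) we obtain:

  H_0: rank C_0 − rank ∂_1 = 4 − 3 = 1, and the invariant factors of ∂_1 are all 1, so H_0 ≅ Z.
  H_1: rank ker ∂_1 − rank ∂_2 = (4 − 3) − 0 = 1, and there is no ∂_2, so H_1 ≅ Z.

As a check, the Euler characteristic is 4 − 4 = 0, which agrees with 1 − 1 = 0.

H_0 = Z,  H_1 = Z.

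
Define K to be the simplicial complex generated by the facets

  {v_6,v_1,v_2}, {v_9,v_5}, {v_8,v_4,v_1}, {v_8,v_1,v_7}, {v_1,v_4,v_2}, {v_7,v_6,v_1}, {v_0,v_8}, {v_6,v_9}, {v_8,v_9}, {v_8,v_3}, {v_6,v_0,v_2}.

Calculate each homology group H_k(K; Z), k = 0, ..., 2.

H_0 ≅ Z,  H_1 ≅ Z^2,  H_2 = 0.

Take the total order v_0 < v_1 < v_2 < v_3 < v_4 < v_5 < v_6 < v_7 < v_8 < v_9 on the vertex set. Then K (dimension 2) consists of the simplices:

  0-simplices (10): [v_0], [v_1], [v_2], [v_3], [v_4], [v_5], [v_6], [v_7], [v_8], [v_9]
  1-simplices (17): (17 of them)
  2-simplices (6): [v_0,v_2,v_6], [v_1,v_2,v_4], [v_1,v_2,v_6], [v_1,v_4,v_8], [v_1,v_6,v_7], [v_1,v_7,v_8]

Hence C_0 ≅ Z^10, C_1 ≅ Z^17, C_2 ≅ Z^6.

The boundary map ∂_1: C_1 → C_0 sends each edge [p,q] (with p < q) to q − p.
As a 10×17 matrix over Z this has rank 9, with invariant factors (1,1,1,1,1,1,1,1,1).

The boundary map ∂_2: C_2 → C_1 acts by ∂[p,q,r] = [q,r] − [p,r] + [p,q]. For instance
  ∂[v_1,v_4,v_8] = [v_4,v_8] − [v_1,v_8] + [v_1,v_4],
  ∂[v_1,v_7,v_8] = [v_7,v_8] − [v_1,v_8] + [v_1,v_7].
As a 17×6 matrix over Z this has rank 6, with invariant factors (1,1,1,1,1,1).

From H_k ≅ ker(∂_k) / im(∂_{k+1}) we obtain:

  H_0: rank C_0 − rank ∂_1 = 10 − 9 = 1, and the invariant factors of ∂_1 are all 1, so H_0 = Z.
  H_1: rank ker ∂_1 − rank ∂_2 = (17 − 9) − 6 = 2, and the invariant factors of ∂_2 are all 1, so H_1 = Z^2.
  H_2: rank ker ∂_2 − rank ∂_3 = (6 − 6) − 0 = 0, and there is no ∂_3, so H_2 = 0.

As a check, the Euler characteristic is 10 − 17 + 6 = -1, which agrees with 1 − 2 + 0 = -1.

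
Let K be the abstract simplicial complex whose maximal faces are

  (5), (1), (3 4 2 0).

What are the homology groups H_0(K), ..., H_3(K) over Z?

We work with the vertex ordering 0 < 1 < 2 < 3 < 4 < 5. The simplices of K, each written with vertices in increasing order, are:

  0-simplices (6): [0], [1], [2], [3], [4], [5]
  1-simplices (6): [0,2], [0,3], [0,4], [2,3], [2,4], [3,4]
  2-simplices (4): [0,2,3], [0,2,4], [0,3,4], [2,3,4]
  3-simplices (1): [0,2,3,4]

giving chain groups C_0 ≅ Z^6, C_1 ≅ Z^6, C_2 ≅ Z^4, C_3 ≅ Z^1.

Boundary ∂_1: C_1 → C_0 sends each edge [p,q] (with p < q) to q − p. For instance
  ∂[0,2] = [2] − [0].
The resulting 6×6 matrix has rank 3, and its Smith normal form has invariant factors (1,1,1).

∂_2: C_2 → C_1 maps a triangle to the signed sum of its edges. For instance
  ∂[0,2,4] = [2,4] − [0,4] + [0,2],
  ∂[0,3,4] = [3,4] − [0,4] + [0,3].
The 6×4 boundary matrix has rank 3 and Smith normal form diag(1,1,1).

Boundary ∂_3: C_3 → C_2 sends each 3-simplex σ to the alternating sum Σ_i (−1)^i (σ with its i-th vertex removed). For instance
  ∂[0,2,3,4] = [2,3,4] − [0,3,4] + [0,2,4] − [0,2,3].
This gives a 4×1 integer matrix of rank 1; reducing to Smith normal form yields diagonal entries (1).

Now H_k = ker ∂_k / im ∂_{k+1}, so:

  H_0: rank C_0 − rank ∂_1 = 6 − 3 = 3, and the invariant factors of ∂_1 are all 1, so H_0 ≅ Z^3.
  H_1: rank ker ∂_1 − rank ∂_2 = (6 − 3) − 3 = 0, and the invariant factors of ∂_2 are all 1, so H_1 ≅ 0.
  H_2: rank ker ∂_2 − rank ∂_3 = (4 − 3) − 1 = 0, and the invariant factors of ∂_3 are all 1, so H_2 ≅ 0.
  H_3: rank ker ∂_3 − rank ∂_4 = (1 − 1) − 0 = 0, and there is no ∂_4, so H_3 ≅ 0.

(K is a triangulation of the disjoint union of a set of 2 points and the 3-simplex.)

H_0 = Z^3,  H_1 = 0,  H_2 = 0,  H_3 = 0.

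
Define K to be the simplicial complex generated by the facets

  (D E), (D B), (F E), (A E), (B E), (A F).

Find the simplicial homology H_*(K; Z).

H_0 = Z,  H_1 = Z^2.

K has 5 vertices, 6 edges.
rank ∂_0 = 0, rank ∂_1 = 4 ⇒ b_0 = 5 − 0 − 4 = 1; all invariant factors of ∂_1 are 1 so no torsion. So H_0 = Z.
rank ∂_1 = 4, rank ∂_2 = 0 ⇒ b_1 = 6 − 4 − 0 = 2. So H_1 = Z^2.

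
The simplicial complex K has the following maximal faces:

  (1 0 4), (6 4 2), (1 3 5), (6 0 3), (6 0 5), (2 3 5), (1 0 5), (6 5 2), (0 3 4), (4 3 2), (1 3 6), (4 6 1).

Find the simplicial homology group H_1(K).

We work with the vertex ordering 0 < 1 < 2 < 3 < 4 < 5 < 6. The simplices of K, each written with vertices in increasing order, are:

  0-simplices (7): [0], [1], [2], [3], [4], [5], [6]
  1-simplices (18): [0,1], [0,3], [0,4], [0,5], [0,6], [1,3], [1,4], [1,5], [1,6], [2,3], [2,4], [2,5], [2,6], [3,4], [3,5], [3,6], [4,6], [5,6]
  2-simplices (12): [0,1,4], [0,1,5], [0,3,4], [0,3,6], [0,5,6], [1,3,5], [1,3,6], [1,4,6], [2,3,4], [2,3,5], [2,4,6], [2,5,6]

so the chain groups are C_0 ≅ Z^7, C_1 ≅ Z^18, C_2 ≅ Z^12.

Boundary ∂_1: C_1 → C_0 sends each edge [p,q] (with p < q) to q − p.
This gives a 7×18 integer matrix of rank 6; reducing to Smith normal form yields diagonal entries (1,1,1,1,1,1).

∂_2: C_2 → C_1 sends each 2-simplex [p,q,r] to [q,r] − [p,r] + [p,q]. For instance
  ∂[2,3,4] = [3,4] − [2,4] + [2,3],
  ∂[1,3,5] = [3,5] − [1,5] + [1,3].
As a 18×12 matrix over Z this has rank 12, with invariant factors (1,1,1,1,1,1,1,1,1,1,1,2).

Reading off H_k = ker ∂_k / im ∂_{k+1}:

  H_1: rank ker ∂_1 − rank ∂_2 = (18 − 6) − 12 = 0, and ∂_2 has invariant factor 2 > 1, so H_1 = Z/2.

(K is a triangulation of the real projective plane RP^2.)

H_1 ≅ Z/2.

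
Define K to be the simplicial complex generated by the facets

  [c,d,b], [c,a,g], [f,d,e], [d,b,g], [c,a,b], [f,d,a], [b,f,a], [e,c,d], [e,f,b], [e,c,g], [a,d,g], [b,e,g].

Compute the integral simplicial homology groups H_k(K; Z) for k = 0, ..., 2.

H_0 = Z,  H_1 = Z/2,  H_2 = 0.

Fix the vertex order a < b < c < d < e < f < g and write every simplex with vertices in increasing order. Then dim K = 2 and the simplices of K are:

  0-simplices (7): a, b, c, d, e, f, g
  1-simplices (18): ab, ac, ad, af, ag, bc, bd, be, bf, bg, cd, ce, cg, de, df, dg, ef, eg
  2-simplices (12): abc, abf, acg, adf, adg, bcd, bdg, bef, beg, cde, ceg, def

so the chain groups are C_0 ≅ Z^7, C_1 ≅ Z^18, C_2 ≅ Z^12.

∂_1: C_1 → C_0 is given by ∂[p,q] = [q] − [p].
This gives a 7×18 integer matrix of rank 6; reducing to Smith normal form yields diagonal entries (1,1,1,1,1,1).

The boundary map ∂_2: C_2 → C_1 acts by ∂[p,q,r] = [q,r] − [p,r] + [p,q]. For instance
  ∂bdg = dg − bg + bd,
  ∂cde = de − ce + cd.
As a 18×12 matrix over Z this has rank 12, with invariant factors (1,1,1,1,1,1,1,1,1,1,1,2).

Computing H_k = (kernel of ∂_k) / (image of ∂_{k+1}):

  H_0: rank C_0 − rank ∂_1 = 7 − 6 = 1, and the invariant factors of ∂_1 are all 1, so H_0 = Z.
  H_1: rank ker ∂_1 − rank ∂_2 = (18 − 6) − 12 = 0, and ∂_2 has invariant factor 2 > 1, so H_1 = Z/2.
  H_2: rank ker ∂_2 − rank ∂_3 = (12 − 12) − 0 = 0, and there is no ∂_3, so H_2 = 0.

(K is a triangulation of the real projective plane RP^2.)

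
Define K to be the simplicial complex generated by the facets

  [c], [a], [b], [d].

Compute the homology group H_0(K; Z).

H_0 = Z^4.

K has 4 vertices.
rank ∂_0 = 0, rank ∂_1 = 0 ⇒ b_0 = 4 − 0 − 0 = 4. So H_0 = Z^4.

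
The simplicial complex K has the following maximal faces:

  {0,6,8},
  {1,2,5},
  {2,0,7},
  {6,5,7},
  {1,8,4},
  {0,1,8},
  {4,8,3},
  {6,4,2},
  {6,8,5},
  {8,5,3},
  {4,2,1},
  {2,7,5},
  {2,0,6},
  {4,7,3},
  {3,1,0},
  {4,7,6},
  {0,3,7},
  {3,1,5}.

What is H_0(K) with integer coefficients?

H_0 ≅ Z.

Order the vertices as 0 < 1 < 2 < 3 < 4 < 5 < 6 < 7 < 8. Listing each simplex with vertices in this order, K has dimension 2 with simplices:

  0-simplices (9): [0], [1], [2], [3], [4], [5], [6], [7], [8]
  1-simplices (27): (27 of them)
  2-simplices (18): [0,1,3], [0,1,8], [0,2,6], [0,2,7], [0,3,7], [0,6,8], [1,2,4], [1,2,5], [1,3,5], [1,4,8], [2,4,6], [2,5,7], [3,4,7], [3,4,8], [3,5,8], [4,6,7], [5,6,7], [5,6,8]

Hence C_0 ≅ Z^9, C_1 ≅ Z^27, C_2 ≅ Z^18.

∂_1: C_1 → C_0 maps an edge to its endpoints' difference, ∂[p,q] = q − p.
The 9×27 boundary matrix has rank 8 and Smith normal form diag(1,1,1,1,1,1,1,1).

Boundary ∂_2: C_2 → C_1 maps a triangle to the signed sum of its edges. For instance
  ∂[5,6,8] = [6,8] − [5,8] + [5,6],
  ∂[2,4,6] = [4,6] − [2,6] + [2,4].
As a 27×18 matrix over Z this has rank 18, with invariant factors (1,1,1,1,1,1,1,1,1,1,1,1,1,1,1,1,1,2).

Computing H_k = (kernel of ∂_k) / (image of ∂_{k+1}):

  H_0: rank C_0 − rank ∂_1 = 9 − 8 = 1, and the invariant factors of ∂_1 are all 1, so H_0 ≅ Z.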